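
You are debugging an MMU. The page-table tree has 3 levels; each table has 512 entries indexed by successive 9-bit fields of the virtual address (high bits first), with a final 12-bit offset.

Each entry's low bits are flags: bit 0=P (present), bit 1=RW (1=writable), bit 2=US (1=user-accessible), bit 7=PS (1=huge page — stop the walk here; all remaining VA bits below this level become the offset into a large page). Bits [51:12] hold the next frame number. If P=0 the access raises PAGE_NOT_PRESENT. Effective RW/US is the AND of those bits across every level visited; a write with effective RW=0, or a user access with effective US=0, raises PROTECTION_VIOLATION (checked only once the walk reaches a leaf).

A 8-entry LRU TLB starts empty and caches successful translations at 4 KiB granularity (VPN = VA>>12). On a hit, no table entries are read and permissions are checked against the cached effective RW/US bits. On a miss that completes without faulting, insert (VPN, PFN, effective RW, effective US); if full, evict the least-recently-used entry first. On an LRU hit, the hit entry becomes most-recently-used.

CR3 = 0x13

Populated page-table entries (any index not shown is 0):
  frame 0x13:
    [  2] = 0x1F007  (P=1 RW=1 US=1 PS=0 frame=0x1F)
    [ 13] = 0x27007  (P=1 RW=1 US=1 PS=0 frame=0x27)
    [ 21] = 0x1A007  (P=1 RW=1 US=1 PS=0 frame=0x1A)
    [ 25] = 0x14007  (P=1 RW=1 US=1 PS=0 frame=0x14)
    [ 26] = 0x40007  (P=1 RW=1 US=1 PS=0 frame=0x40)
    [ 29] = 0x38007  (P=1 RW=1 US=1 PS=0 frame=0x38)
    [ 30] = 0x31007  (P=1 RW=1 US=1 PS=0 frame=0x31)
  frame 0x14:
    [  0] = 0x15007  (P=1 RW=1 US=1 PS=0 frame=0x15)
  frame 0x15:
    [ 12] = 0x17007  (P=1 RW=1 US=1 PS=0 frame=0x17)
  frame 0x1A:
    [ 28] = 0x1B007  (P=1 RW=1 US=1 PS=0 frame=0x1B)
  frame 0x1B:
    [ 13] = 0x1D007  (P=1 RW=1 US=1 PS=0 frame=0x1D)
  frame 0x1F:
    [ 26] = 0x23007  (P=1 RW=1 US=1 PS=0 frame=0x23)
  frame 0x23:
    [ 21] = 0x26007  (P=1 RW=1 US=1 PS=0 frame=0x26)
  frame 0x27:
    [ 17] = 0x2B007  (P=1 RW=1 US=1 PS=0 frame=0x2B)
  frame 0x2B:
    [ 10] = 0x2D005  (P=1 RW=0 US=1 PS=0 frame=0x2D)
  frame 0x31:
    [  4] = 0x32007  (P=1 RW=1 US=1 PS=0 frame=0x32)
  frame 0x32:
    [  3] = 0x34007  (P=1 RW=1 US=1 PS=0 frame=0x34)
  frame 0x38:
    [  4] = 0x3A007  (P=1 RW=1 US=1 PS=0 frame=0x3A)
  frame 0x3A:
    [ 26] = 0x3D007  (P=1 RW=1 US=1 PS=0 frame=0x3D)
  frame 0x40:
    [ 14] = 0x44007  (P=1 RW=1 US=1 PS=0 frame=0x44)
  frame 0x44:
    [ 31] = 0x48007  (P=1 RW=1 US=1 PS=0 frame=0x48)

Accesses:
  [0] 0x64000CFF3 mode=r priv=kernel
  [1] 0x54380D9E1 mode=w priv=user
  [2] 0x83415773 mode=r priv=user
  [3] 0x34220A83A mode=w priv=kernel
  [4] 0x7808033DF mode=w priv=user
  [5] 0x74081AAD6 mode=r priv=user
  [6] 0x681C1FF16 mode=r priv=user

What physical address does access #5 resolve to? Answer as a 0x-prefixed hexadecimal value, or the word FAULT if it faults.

Trace:
#0 VA=0x64000CFF3 (r,kernel):
  L0 @0x13[25] → 0x14007  P=1,RW=1,US=1,PS=0
  L1 @0x14[0] → 0x15007  P=1,RW=1,US=1,PS=0
  L2 @0x15[12] → 0x17007  P=1,RW=1,US=1,PS=0
  ✓ 0x17FF3  — 3 lookups
#1 VA=0x54380D9E1 (w,user):
  L0 @0x13[21] → 0x1A007  P=1,RW=1,US=1,PS=0
  L1 @0x1A[28] → 0x1B007  P=1,RW=1,US=1,PS=0
  L2 @0x1B[13] → 0x1D007  P=1,RW=1,US=1,PS=0
  ✓ 0x1D9E1  — 3 lookups
#2 VA=0x83415773 (r,user):
  L0 @0x13[2] → 0x1F007  P=1,RW=1,US=1,PS=0
  L1 @0x1F[26] → 0x23007  P=1,RW=1,US=1,PS=0
  L2 @0x23[21] → 0x26007  P=1,RW=1,US=1,PS=0
  ✓ 0x26773  — 3 lookups
#3 VA=0x34220A83A (w,kernel):
  L0 @0x13[13] → 0x27007  P=1,RW=1,US=1,PS=0
  L1 @0x27[17] → 0x2B007  P=1,RW=1,US=1,PS=0
  L2 @0x2B[10] → 0x2D005  P=1,RW=0,US=1,PS=0
  ✗ PROTECTION_VIOLATION  [3 reads]
#4 VA=0x7808033DF (w,user):
  L0 @0x13[30] → 0x31007  P=1,RW=1,US=1,PS=0
  L1 @0x31[4] → 0x32007  P=1,RW=1,US=1,PS=0
  L2 @0x32[3] → 0x34007  P=1,RW=1,US=1,PS=0
  ✓ 0x343DF  — 3 lookups
#5 VA=0x74081AAD6 (r,user):
  L0 @0x13[29] → 0x38007  P=1,RW=1,US=1,PS=0
  L1 @0x38[4] → 0x3A007  P=1,RW=1,US=1,PS=0
  L2 @0x3A[26] → 0x3D007  P=1,RW=1,US=1,PS=0
  ✓ 0x3DAD6  — 3 lookups
#6 VA=0x681C1FF16 (r,user):
  L0 @0x13[26] → 0x40007  P=1,RW=1,US=1,PS=0
  L1 @0x40[14] → 0x44007  P=1,RW=1,US=1,PS=0
  L2 @0x44[31] → 0x48007  P=1,RW=1,US=1,PS=0
  ✓ 0x48F16  — 3 lookups

Access #5 PA: 0x3DAD6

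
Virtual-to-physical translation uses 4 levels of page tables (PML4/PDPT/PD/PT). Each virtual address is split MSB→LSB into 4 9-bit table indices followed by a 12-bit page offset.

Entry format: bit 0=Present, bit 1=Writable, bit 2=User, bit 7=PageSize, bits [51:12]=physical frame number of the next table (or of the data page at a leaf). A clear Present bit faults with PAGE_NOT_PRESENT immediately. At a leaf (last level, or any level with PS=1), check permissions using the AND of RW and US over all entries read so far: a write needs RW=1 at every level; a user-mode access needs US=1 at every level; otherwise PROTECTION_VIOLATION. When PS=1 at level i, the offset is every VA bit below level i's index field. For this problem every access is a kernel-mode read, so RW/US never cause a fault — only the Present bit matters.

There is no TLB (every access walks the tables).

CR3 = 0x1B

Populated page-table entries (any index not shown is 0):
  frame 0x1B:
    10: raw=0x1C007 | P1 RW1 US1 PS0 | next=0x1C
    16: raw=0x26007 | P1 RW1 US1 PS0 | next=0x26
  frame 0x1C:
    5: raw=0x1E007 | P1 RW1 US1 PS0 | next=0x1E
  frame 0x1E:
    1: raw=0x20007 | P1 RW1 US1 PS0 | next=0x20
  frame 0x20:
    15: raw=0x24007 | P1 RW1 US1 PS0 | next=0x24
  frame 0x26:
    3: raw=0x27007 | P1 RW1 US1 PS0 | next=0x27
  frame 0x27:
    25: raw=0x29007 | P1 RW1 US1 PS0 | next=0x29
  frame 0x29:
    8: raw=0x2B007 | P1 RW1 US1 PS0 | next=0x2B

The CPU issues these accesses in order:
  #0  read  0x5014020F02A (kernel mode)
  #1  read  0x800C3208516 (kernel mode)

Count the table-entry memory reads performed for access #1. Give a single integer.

Trace:
#0 VA=0x5014020F02A (r,kernel):
  L0 @0x1B[10] → 0x1C007  P=1,RW=1,US=1,PS=0
  L1 @0x1C[5] → 0x1E007  P=1,RW=1,US=1,PS=0
  L2 @0x1E[1] → 0x20007  P=1,RW=1,US=1,PS=0
  L3 @0x20[15] → 0x24007  P=1,RW=1,US=1,PS=0
  → PA=0x2402A  (4 entries read)
#1 VA=0x800C3208516 (r,kernel):
  L0 @0x1B[16] → 0x26007  P=1,RW=1,US=1,PS=0
  L1 @0x26[3] → 0x27007  P=1,RW=1,US=1,PS=0
  L2 @0x27[25] → 0x29007  P=1,RW=1,US=1,PS=0
  L3 @0x29[8] → 0x2B007  P=1,RW=1,US=1,PS=0
  → PA=0x2B516  (4 entries read)

Entries read for #1: 4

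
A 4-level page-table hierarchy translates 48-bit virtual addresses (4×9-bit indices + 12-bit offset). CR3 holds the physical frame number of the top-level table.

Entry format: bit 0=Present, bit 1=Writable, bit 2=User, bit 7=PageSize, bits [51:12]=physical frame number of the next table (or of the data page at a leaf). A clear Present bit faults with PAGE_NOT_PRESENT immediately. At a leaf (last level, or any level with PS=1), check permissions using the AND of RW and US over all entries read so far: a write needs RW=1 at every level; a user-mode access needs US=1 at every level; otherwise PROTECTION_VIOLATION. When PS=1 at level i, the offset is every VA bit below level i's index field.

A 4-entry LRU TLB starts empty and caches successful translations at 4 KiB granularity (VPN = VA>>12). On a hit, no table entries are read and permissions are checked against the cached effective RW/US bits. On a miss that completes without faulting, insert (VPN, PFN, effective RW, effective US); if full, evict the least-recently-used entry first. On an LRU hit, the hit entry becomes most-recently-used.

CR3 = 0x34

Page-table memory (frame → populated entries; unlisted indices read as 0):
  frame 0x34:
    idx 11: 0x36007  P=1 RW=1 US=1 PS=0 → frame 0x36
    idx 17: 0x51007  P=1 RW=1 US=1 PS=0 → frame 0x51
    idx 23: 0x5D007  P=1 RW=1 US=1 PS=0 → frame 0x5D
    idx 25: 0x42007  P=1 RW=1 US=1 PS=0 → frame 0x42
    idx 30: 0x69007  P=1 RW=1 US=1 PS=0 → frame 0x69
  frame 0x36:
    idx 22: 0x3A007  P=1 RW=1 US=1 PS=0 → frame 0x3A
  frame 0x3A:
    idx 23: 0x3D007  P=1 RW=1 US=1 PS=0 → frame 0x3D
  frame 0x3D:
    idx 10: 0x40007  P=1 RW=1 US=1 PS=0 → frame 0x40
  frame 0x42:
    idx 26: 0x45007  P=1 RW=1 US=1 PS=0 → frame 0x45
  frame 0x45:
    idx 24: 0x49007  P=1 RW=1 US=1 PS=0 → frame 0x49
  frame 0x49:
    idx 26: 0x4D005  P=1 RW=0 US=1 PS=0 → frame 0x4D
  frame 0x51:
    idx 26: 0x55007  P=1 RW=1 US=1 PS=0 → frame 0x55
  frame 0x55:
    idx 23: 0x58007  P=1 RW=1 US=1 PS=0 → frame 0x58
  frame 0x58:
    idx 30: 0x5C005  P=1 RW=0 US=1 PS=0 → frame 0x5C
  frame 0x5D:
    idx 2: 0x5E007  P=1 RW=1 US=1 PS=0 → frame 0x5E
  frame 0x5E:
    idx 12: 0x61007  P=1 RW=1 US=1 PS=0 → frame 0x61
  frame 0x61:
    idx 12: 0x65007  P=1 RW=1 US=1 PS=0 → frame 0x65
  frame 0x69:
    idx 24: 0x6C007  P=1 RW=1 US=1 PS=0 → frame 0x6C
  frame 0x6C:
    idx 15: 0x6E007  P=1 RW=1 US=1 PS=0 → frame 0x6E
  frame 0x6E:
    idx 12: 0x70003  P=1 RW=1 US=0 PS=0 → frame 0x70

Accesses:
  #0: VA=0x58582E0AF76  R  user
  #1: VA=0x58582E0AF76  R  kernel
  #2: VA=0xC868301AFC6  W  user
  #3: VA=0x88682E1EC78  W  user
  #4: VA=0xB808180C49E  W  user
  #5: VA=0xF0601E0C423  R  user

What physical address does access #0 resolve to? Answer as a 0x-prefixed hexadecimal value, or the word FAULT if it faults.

Trace:
#0 VA=0x58582E0AF76 (r,user):
  L0 @0x34[11] → 0x36007  P=1,RW=1,US=1,PS=0
  L1 @0x36[22] → 0x3A007  P=1,RW=1,US=1,PS=0
  L2 @0x3A[23] → 0x3D007  P=1,RW=1,US=1,PS=0
  L3 @0x3D[10] → 0x40007  P=1,RW=1,US=1,PS=0
  ✓ 0x40F76  — 4 lookups
#1 VA=0x58582E0AF76 (r,kernel):
  TLB hit vpn=0x58582E0A → PA=0x40F76
#2 VA=0xC868301AFC6 (w,user):
  L0 @0x34[25] → 0x42007  P=1,RW=1,US=1,PS=0
  L1 @0x42[26] → 0x45007  P=1,RW=1,US=1,PS=0
  L2 @0x45[24] → 0x49007  P=1,RW=1,US=1,PS=0
  L3 @0x49[26] → 0x4D005  P=1,RW=0,US=1,PS=0
  ⇒ fault: PROTECTION_VIOLATION  — 4 lookups
#3 VA=0x88682E1EC78 (w,user):
  L0 @0x34[17] → 0x51007  P=1,RW=1,US=1,PS=0
  L1 @0x51[26] → 0x55007  P=1,RW=1,US=1,PS=0
  L2 @0x55[23] → 0x58007  P=1,RW=1,US=1,PS=0
  L3 @0x58[30] → 0x5C005  P=1,RW=0,US=1,PS=0
  ⇒ fault: PROTECTION_VIOLATION  — 4 lookups
#4 VA=0xB808180C49E (w,user):
  L0 @0x34[23] → 0x5D007  P=1,RW=1,US=1,PS=0
  L1 @0x5D[2] → 0x5E007  P=1,RW=1,US=1,PS=0
  L2 @0x5E[12] → 0x61007  P=1,RW=1,US=1,PS=0
  L3 @0x61[12] → 0x65007  P=1,RW=1,US=1,PS=0
  ✓ 0x6549E  — 4 lookups
#5 VA=0xF0601E0C423 (r,user):
  L0 @0x34[30] → 0x69007  P=1,RW=1,US=1,PS=0
  L1 @0x69[24] → 0x6C007  P=1,RW=1,US=1,PS=0
  L2 @0x6C[15] → 0x6E007  P=1,RW=1,US=1,PS=0
  L3 @0x6E[12] → 0x70003  P=1,RW=1,US=0,PS=0
  ⇒ fault: PROTECTION_VIOLATION  — 4 lookups

Access #0 PA: 0x40F76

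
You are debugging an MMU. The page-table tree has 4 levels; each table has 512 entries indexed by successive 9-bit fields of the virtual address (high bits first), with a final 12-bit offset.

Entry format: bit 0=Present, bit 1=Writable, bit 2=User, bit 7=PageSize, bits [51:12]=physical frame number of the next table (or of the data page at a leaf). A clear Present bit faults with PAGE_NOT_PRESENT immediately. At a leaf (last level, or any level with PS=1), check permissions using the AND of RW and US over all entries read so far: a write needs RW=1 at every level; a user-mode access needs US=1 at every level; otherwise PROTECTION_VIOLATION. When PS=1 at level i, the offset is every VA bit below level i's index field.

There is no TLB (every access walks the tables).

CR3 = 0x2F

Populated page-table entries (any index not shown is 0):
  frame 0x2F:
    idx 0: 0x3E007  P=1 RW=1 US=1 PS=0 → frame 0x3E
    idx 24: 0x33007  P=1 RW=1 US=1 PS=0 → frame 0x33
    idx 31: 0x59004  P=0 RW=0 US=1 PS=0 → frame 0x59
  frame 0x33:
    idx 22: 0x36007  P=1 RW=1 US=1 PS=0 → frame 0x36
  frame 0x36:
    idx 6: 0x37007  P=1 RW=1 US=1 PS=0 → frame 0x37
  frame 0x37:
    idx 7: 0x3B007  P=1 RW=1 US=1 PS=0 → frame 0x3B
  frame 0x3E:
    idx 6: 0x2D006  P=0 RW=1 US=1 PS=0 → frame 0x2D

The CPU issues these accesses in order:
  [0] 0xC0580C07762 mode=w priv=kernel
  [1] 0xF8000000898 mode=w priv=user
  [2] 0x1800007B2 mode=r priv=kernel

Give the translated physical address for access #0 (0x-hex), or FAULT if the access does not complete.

Walk each access:
#0 VA=0xC0580C07762 (w,kernel):
  L0: frame=0x2F idx=24 entry=0x33007 [P=1 RW=1 US=1 PS=0]
  L1: frame=0x33 idx=22 entry=0x36007 [P=1 RW=1 US=1 PS=0]
  L2: frame=0x36 idx=6 entry=0x37007 [P=1 RW=1 US=1 PS=0]
  L3: frame=0x37 idx=7 entry=0x3B007 [P=1 RW=1 US=1 PS=0]
  ⇒ phys 0x3B762  [4 reads]
#1 VA=0xF8000000898 (w,user):
  L0: frame=0x2F idx=31 entry=0x59004 [P=0 RW=0 US=1 PS=0]
  ✗ PAGE_NOT_PRESENT  [1 reads]
#2 VA=0x1800007B2 (r,kernel):
  L0: frame=0x2F idx=0 entry=0x3E007 [P=1 RW=1 US=1 PS=0]
  L1: frame=0x3E idx=6 entry=0x2D006 [P=0 RW=1 US=1 PS=0]
  ✗ PAGE_NOT_PRESENT  [2 reads]

Access #0 PA: 0x3B762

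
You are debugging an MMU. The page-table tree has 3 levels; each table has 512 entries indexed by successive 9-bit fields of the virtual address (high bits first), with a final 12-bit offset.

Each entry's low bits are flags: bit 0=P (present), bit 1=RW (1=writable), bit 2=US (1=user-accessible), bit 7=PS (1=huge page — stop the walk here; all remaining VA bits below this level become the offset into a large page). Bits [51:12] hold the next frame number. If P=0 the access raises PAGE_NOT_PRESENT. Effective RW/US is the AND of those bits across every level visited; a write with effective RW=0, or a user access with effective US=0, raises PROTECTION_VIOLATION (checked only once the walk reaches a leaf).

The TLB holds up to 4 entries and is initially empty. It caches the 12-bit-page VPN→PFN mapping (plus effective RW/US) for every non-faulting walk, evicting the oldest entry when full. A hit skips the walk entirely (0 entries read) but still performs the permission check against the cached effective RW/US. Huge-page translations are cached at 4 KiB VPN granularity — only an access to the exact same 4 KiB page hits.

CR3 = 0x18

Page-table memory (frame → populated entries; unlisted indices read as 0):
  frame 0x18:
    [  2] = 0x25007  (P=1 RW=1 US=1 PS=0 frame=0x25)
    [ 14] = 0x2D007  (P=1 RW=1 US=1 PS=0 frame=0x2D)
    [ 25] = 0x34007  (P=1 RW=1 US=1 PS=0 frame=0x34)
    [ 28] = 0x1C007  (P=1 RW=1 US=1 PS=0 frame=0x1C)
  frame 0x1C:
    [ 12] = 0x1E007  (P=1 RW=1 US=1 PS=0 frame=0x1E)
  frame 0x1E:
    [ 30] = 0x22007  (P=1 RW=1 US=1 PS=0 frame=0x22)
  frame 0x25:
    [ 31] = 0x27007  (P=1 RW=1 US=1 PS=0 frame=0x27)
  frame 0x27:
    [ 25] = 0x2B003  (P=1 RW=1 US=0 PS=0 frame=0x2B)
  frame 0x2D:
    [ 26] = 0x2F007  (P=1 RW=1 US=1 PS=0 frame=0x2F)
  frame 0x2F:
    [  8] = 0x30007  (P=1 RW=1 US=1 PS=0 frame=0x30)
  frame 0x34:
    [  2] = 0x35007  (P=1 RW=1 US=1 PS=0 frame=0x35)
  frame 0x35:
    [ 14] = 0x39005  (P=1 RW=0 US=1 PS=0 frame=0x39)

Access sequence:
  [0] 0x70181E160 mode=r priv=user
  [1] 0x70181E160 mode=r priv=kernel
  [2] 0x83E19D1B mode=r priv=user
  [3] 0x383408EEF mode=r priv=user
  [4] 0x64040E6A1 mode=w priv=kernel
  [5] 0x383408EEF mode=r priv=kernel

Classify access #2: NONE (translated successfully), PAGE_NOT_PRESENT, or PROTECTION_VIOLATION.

Trace:
#0 VA=0x70181E160 (r,user):
  lvl0: tbl 0x18, slot 28 ⇒ 0x1C007 (P1/RW1/US1/PS0)
  lvl1: tbl 0x1C, slot 12 ⇒ 0x1E007 (P1/RW1/US1/PS0)
  lvl2: tbl 0x1E, slot 30 ⇒ 0x22007 (P1/RW1/US1/PS0)
  ✓ 0x22160  — 3 lookups
#1 VA=0x70181E160 (r,kernel):
  TLB hit vpn=0x70181E → PA=0x22160
#2 VA=0x83E19D1B (r,user):
  lvl0: tbl 0x18, slot 2 ⇒ 0x25007 (P1/RW1/US1/PS0)
  lvl1: tbl 0x25, slot 31 ⇒ 0x27007 (P1/RW1/US1/PS0)
  lvl2: tbl 0x27, slot 25 ⇒ 0x2B003 (P1/RW1/US0/PS0)
  → PROTECTION_VIOLATION  (3 entries read)
#3 VA=0x383408EEF (r,user):
  lvl0: tbl 0x18, slot 14 ⇒ 0x2D007 (P1/RW1/US1/PS0)
  lvl1: tbl 0x2D, slot 26 ⇒ 0x2F007 (P1/RW1/US1/PS0)
  lvl2: tbl 0x2F, slot 8 ⇒ 0x30007 (P1/RW1/US1/PS0)
  ✓ 0x30EEF  — 3 lookups
#4 VA=0x64040E6A1 (w,kernel):
  lvl0: tbl 0x18, slot 25 ⇒ 0x34007 (P1/RW1/US1/PS0)
  lvl1: tbl 0x34, slot 2 ⇒ 0x35007 (P1/RW1/US1/PS0)
  lvl2: tbl 0x35, slot 14 ⇒ 0x39005 (P1/RW0/US1/PS0)
  → PROTECTION_VIOLATION  (3 entries read)
#5 VA=0x383408EEF (r,kernel):
  TLB hit vpn=0x383408 → PA=0x30EEF

Access #2 fault: PROTECTION_VIOLATION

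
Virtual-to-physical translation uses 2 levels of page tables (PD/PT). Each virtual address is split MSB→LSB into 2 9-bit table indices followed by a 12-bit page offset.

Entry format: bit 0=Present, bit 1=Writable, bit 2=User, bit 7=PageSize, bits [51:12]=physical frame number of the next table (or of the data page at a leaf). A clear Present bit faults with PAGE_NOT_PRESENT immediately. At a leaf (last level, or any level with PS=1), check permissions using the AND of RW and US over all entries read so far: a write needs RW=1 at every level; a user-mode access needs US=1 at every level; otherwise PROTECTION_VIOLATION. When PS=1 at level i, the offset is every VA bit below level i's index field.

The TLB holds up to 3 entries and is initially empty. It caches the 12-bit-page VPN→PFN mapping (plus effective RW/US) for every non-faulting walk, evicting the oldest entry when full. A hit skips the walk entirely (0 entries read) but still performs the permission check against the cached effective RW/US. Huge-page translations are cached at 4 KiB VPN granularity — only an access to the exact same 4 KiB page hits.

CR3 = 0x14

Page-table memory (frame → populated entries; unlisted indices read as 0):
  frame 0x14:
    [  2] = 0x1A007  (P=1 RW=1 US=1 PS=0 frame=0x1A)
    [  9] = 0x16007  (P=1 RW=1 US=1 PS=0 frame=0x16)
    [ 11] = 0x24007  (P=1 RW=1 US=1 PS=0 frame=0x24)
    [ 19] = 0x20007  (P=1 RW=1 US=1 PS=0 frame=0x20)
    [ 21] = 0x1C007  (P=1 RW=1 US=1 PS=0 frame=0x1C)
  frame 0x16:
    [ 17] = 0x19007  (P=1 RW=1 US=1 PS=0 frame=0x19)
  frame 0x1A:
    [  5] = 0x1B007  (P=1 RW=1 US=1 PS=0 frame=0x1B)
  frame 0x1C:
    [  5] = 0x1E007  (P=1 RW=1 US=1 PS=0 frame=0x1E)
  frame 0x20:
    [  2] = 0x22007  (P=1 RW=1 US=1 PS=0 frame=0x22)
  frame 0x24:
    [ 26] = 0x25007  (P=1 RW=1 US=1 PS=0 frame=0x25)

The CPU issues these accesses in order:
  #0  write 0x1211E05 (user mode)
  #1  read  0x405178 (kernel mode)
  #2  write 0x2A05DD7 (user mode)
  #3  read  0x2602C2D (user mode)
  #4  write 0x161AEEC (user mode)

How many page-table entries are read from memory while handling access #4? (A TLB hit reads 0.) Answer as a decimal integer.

Walk each access:
#0 VA=0x1211E05 (w,user):
  lvl0: tbl 0x14, slot 9 ⇒ 0x16007 (P1/RW1/US1/PS0)
  lvl1: tbl 0x16, slot 17 ⇒ 0x19007 (P1/RW1/US1/PS0)
  ✓ 0x19E05  — 2 lookups
#1 VA=0x405178 (r,kernel):
  lvl0: tbl 0x14, slot 2 ⇒ 0x1A007 (P1/RW1/US1/PS0)
  lvl1: tbl 0x1A, slot 5 ⇒ 0x1B007 (P1/RW1/US1/PS0)
  ✓ 0x1B178  — 2 lookups
#2 VA=0x2A05DD7 (w,user):
  lvl0: tbl 0x14, slot 21 ⇒ 0x1C007 (P1/RW1/US1/PS0)
  lvl1: tbl 0x1C, slot 5 ⇒ 0x1E007 (P1/RW1/US1/PS0)
  ✓ 0x1EDD7  — 2 lookups
#3 VA=0x2602C2D (r,user):
  lvl0: tbl 0x14, slot 19 ⇒ 0x20007 (P1/RW1/US1/PS0)
  lvl1: tbl 0x20, slot 2 ⇒ 0x22007 (P1/RW1/US1/PS0)
  ✓ 0x22C2D  — 2 lookups
#4 VA=0x161AEEC (w,user):
  lvl0: tbl 0x14, slot 11 ⇒ 0x24007 (P1/RW1/US1/PS0)
  lvl1: tbl 0x24, slot 26 ⇒ 0x25007 (P1/RW1/US1/PS0)
  ✓ 0x25EEC  — 2 lookups

Entries read for #4: 2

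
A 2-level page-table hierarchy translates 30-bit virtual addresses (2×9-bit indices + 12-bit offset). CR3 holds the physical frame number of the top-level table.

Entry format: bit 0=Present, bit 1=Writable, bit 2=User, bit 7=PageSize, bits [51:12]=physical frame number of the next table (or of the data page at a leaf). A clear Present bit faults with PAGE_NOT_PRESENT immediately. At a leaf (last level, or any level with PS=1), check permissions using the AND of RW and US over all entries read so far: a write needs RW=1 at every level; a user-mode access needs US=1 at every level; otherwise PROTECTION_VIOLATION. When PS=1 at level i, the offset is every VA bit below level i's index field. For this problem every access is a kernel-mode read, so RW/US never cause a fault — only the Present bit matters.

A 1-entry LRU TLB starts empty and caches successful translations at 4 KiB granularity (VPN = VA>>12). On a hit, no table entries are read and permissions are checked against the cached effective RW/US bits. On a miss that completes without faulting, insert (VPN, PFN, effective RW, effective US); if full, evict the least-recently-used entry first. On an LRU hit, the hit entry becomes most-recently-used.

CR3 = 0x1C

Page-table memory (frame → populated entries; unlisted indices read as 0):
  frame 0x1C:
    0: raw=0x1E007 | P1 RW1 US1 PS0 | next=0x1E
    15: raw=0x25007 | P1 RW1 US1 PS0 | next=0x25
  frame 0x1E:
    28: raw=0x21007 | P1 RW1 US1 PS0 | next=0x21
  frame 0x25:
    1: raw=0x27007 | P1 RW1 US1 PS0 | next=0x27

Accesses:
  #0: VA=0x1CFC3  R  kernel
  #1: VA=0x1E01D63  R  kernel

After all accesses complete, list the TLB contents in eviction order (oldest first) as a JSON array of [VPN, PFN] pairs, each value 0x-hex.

Trace:
#0 VA=0x1CFC3 (r,kernel):
  lvl0: tbl 0x1C, slot 0 ⇒ 0x1E007 (P1/RW1/US1/PS0)
  lvl1: tbl 0x1E, slot 28 ⇒ 0x21007 (P1/RW1/US1/PS0)
  ✓ 0x21FC3  — 2 lookups
#1 VA=0x1E01D63 (r,kernel):
  lvl0: tbl 0x1C, slot 15 ⇒ 0x25007 (P1/RW1/US1/PS0)
  lvl1: tbl 0x25, slot 1 ⇒ 0x27007 (P1/RW1/US1/PS0)
  ✓ 0x27D63  — 2 lookups

TLB: [["0x1E01", "0x27"]]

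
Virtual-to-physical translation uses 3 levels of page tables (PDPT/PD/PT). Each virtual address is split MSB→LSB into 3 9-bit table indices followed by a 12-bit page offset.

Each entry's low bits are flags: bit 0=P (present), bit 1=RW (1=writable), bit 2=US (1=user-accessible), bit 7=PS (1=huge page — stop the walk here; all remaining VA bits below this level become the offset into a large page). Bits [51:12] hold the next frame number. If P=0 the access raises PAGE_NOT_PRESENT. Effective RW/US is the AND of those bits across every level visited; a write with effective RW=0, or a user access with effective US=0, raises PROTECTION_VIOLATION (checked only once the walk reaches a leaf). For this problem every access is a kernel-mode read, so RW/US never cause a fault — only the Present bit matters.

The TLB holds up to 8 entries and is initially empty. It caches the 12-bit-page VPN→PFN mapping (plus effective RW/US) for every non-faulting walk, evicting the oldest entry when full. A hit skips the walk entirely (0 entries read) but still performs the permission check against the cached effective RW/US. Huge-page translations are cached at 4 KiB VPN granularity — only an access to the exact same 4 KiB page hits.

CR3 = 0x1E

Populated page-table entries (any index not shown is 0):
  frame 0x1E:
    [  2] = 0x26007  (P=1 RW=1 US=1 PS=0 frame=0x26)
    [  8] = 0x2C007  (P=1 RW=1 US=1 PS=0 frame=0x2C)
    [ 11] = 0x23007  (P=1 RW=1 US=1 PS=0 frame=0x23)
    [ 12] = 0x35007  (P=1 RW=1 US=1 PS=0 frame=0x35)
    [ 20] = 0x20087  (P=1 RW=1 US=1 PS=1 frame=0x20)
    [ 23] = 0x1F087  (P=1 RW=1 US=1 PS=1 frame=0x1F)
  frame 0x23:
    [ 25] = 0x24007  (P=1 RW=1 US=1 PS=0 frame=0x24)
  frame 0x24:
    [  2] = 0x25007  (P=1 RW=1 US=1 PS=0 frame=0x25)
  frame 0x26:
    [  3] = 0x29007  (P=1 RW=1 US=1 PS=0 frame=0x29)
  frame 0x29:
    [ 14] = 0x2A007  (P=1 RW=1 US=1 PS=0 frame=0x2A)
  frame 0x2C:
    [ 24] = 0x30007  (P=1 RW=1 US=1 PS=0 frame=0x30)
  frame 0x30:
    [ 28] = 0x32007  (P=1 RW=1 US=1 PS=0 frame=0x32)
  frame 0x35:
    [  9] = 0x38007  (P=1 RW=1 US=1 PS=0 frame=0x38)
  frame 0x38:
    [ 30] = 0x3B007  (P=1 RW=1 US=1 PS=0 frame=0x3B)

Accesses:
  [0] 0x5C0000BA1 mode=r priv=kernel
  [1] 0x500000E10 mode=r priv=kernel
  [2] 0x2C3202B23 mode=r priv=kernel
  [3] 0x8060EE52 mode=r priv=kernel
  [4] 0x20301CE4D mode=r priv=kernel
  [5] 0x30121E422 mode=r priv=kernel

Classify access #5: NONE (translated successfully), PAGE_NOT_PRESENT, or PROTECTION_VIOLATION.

Trace:
#0 VA=0x5C0000BA1 (r,kernel):
  L0 @0x1E[23] → 0x1F087  P=1,RW=1,US=1,PS=1
  → PA=0x1FBA1 (huge @L0)  (1 entries read)
#1 VA=0x500000E10 (r,kernel):
  L0 @0x1E[20] → 0x20087  P=1,RW=1,US=1,PS=1
  → PA=0x20E10 (huge @L0)  (1 entries read)
#2 VA=0x2C3202B23 (r,kernel):
  L0 @0x1E[11] → 0x23007  P=1,RW=1,US=1,PS=0
  L1 @0x23[25] → 0x24007  P=1,RW=1,US=1,PS=0
  L2 @0x24[2] → 0x25007  P=1,RW=1,US=1,PS=0
  → PA=0x25B23  (3 entries read)
#3 VA=0x8060EE52 (r,kernel):
  L0 @0x1E[2] → 0x26007  P=1,RW=1,US=1,PS=0
  L1 @0x26[3] → 0x29007  P=1,RW=1,US=1,PS=0
  L2 @0x29[14] → 0x2A007  P=1,RW=1,US=1,PS=0
  → PA=0x2AE52  (3 entries read)
#4 VA=0x20301CE4D (r,kernel):
  L0 @0x1E[8] → 0x2C007  P=1,RW=1,US=1,PS=0
  L1 @0x2C[24] → 0x30007  P=1,RW=1,US=1,PS=0
  L2 @0x30[28] → 0x32007  P=1,RW=1,US=1,PS=0
  → PA=0x32E4D  (3 entries read)
#5 VA=0x30121E422 (r,kernel):
  L0 @0x1E[12] → 0x35007  P=1,RW=1,US=1,PS=0
  L1 @0x35[9] → 0x38007  P=1,RW=1,US=1,PS=0
  L2 @0x38[30] → 0x3B007  P=1,RW=1,US=1,PS=0
  → PA=0x3B422  (3 entries read)

Access #5 fault: NONE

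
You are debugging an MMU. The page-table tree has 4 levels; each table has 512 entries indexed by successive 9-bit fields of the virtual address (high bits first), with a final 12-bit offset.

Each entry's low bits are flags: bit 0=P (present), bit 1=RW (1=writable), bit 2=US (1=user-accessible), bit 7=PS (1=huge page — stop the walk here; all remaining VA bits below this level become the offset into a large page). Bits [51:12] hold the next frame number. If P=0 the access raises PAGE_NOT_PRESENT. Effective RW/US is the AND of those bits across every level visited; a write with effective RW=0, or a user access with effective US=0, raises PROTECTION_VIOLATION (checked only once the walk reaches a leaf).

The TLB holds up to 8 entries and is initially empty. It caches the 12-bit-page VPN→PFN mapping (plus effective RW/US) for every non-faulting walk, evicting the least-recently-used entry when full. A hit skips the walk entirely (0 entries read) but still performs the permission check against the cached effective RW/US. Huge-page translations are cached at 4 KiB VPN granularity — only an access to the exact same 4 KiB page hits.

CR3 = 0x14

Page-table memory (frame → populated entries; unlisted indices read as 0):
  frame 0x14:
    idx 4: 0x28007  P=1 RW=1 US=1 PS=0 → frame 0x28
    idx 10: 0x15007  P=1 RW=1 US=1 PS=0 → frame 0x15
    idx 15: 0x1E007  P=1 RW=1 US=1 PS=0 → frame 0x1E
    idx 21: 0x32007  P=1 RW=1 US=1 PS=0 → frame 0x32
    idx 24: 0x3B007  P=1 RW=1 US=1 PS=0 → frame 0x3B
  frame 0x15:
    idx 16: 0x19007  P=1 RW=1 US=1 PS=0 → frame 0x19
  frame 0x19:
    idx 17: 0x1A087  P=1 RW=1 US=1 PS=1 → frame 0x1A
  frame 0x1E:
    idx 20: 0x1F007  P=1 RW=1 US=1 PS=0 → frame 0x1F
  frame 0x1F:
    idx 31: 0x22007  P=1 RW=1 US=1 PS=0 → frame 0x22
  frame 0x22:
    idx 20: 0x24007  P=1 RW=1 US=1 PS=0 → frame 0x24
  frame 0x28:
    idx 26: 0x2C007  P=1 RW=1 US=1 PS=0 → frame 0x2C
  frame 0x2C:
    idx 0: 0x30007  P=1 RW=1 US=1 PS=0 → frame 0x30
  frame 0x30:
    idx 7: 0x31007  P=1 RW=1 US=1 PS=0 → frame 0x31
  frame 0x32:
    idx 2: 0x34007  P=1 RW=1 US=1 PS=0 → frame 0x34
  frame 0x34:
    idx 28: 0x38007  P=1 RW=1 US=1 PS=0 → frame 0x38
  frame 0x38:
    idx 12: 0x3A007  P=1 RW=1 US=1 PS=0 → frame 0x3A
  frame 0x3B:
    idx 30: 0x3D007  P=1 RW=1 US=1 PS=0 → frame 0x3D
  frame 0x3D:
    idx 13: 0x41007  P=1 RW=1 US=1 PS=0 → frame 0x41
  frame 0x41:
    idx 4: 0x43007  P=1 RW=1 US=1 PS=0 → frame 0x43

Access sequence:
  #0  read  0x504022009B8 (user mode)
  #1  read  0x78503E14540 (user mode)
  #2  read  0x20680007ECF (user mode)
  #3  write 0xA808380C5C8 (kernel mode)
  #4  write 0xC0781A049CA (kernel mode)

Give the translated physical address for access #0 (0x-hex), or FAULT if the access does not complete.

Per-access translation:
#0 VA=0x504022009B8 (r,user):
  [0] read 0x14 idx=10: raw=0x15007 flags P=1 W=1 U=1 S=0
  [1] read 0x15 idx=16: raw=0x19007 flags P=1 W=1 U=1 S=0
  [2] read 0x19 idx=17: raw=0x1A087 flags P=1 W=1 U=1 S=1
  ⇒ phys 0x1A9B8 (huge @L2)  [3 reads]
#1 VA=0x78503E14540 (r,user):
  [0] read 0x14 idx=15: raw=0x1E007 flags P=1 W=1 U=1 S=0
  [1] read 0x1E idx=20: raw=0x1F007 flags P=1 W=1 U=1 S=0
  [2] read 0x1F idx=31: raw=0x22007 flags P=1 W=1 U=1 S=0
  [3] read 0x22 idx=20: raw=0x24007 flags P=1 W=1 U=1 S=0
  ⇒ phys 0x24540  [4 reads]
#2 VA=0x20680007ECF (r,user):
  [0] read 0x14 idx=4: raw=0x28007 flags P=1 W=1 U=1 S=0
  [1] read 0x28 idx=26: raw=0x2C007 flags P=1 W=1 U=1 S=0
  [2] read 0x2C idx=0: raw=0x30007 flags P=1 W=1 U=1 S=0
  [3] read 0x30 idx=7: raw=0x31007 flags P=1 W=1 U=1 S=0
  ⇒ phys 0x31ECF  [4 reads]
#3 VA=0xA808380C5C8 (w,kernel):
  [0] read 0x14 idx=21: raw=0x32007 flags P=1 W=1 U=1 S=0
  [1] read 0x32 idx=2: raw=0x34007 flags P=1 W=1 U=1 S=0
  [2] read 0x34 idx=28: raw=0x38007 flags P=1 W=1 U=1 S=0
  [3] read 0x38 idx=12: raw=0x3A007 flags P=1 W=1 U=1 S=0
  ⇒ phys 0x3A5C8  [4 reads]
#4 VA=0xC0781A049CA (w,kernel):
  [0] read 0x14 idx=24: raw=0x3B007 flags P=1 W=1 U=1 S=0
  [1] read 0x3B idx=30: raw=0x3D007 flags P=1 W=1 U=1 S=0
  [2] read 0x3D idx=13: raw=0x41007 flags P=1 W=1 U=1 S=0
  [3] read 0x41 idx=4: raw=0x43007 flags P=1 W=1 U=1 S=0
  ⇒ phys 0x439CA  [4 reads]

Access #0 PA: 0x1A9B8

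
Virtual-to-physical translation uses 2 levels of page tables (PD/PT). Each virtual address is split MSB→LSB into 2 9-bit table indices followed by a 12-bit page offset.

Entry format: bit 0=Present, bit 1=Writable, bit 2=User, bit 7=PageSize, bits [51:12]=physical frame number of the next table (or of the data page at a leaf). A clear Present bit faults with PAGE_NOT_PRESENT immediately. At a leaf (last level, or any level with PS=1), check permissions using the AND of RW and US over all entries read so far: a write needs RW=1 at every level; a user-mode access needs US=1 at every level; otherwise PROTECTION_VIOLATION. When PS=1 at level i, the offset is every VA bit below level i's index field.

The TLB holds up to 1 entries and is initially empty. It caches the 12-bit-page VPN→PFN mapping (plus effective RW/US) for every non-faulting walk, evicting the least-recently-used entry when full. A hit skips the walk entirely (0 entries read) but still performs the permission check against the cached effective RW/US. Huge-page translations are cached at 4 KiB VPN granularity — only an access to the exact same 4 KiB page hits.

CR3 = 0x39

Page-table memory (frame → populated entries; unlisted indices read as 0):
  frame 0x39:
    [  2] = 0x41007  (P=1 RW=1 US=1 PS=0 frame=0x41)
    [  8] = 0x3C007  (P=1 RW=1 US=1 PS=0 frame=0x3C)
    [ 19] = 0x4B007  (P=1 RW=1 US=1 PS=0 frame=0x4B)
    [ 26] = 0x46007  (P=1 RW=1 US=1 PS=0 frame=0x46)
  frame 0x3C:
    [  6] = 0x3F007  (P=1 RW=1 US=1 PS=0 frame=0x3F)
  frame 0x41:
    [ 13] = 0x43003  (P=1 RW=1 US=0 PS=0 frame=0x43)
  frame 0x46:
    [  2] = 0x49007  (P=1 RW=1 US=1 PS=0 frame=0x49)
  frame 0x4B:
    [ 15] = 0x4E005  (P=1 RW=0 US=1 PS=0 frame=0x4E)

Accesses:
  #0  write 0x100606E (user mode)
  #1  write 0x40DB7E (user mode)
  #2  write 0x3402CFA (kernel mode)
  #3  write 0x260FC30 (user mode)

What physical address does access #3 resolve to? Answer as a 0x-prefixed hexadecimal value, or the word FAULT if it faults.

Trace:
#0 VA=0x100606E (w,user):
  L0 @0x39[8] → 0x3C007  P=1,RW=1,US=1,PS=0
  L1 @0x3C[6] → 0x3F007  P=1,RW=1,US=1,PS=0
  ⇒ phys 0x3F06E  [2 reads]
#1 VA=0x40DB7E (w,user):
  L0 @0x39[2] → 0x41007  P=1,RW=1,US=1,PS=0
  L1 @0x41[13] → 0x43003  P=1,RW=1,US=0,PS=0
  ⇒ fault: PROTECTION_VIOLATION  — 2 lookups
#2 VA=0x3402CFA (w,kernel):
  L0 @0x39[26] → 0x46007  P=1,RW=1,US=1,PS=0
  L1 @0x46[2] → 0x49007  P=1,RW=1,US=1,PS=0
  ⇒ phys 0x49CFA  [2 reads]
#3 VA=0x260FC30 (w,user):
  L0 @0x39[19] → 0x4B007  P=1,RW=1,US=1,PS=0
  L1 @0x4B[15] → 0x4E005  P=1,RW=0,US=1,PS=0
  ⇒ fault: PROTECTION_VIOLATION  — 2 lookups

Access #3 PA: FAULT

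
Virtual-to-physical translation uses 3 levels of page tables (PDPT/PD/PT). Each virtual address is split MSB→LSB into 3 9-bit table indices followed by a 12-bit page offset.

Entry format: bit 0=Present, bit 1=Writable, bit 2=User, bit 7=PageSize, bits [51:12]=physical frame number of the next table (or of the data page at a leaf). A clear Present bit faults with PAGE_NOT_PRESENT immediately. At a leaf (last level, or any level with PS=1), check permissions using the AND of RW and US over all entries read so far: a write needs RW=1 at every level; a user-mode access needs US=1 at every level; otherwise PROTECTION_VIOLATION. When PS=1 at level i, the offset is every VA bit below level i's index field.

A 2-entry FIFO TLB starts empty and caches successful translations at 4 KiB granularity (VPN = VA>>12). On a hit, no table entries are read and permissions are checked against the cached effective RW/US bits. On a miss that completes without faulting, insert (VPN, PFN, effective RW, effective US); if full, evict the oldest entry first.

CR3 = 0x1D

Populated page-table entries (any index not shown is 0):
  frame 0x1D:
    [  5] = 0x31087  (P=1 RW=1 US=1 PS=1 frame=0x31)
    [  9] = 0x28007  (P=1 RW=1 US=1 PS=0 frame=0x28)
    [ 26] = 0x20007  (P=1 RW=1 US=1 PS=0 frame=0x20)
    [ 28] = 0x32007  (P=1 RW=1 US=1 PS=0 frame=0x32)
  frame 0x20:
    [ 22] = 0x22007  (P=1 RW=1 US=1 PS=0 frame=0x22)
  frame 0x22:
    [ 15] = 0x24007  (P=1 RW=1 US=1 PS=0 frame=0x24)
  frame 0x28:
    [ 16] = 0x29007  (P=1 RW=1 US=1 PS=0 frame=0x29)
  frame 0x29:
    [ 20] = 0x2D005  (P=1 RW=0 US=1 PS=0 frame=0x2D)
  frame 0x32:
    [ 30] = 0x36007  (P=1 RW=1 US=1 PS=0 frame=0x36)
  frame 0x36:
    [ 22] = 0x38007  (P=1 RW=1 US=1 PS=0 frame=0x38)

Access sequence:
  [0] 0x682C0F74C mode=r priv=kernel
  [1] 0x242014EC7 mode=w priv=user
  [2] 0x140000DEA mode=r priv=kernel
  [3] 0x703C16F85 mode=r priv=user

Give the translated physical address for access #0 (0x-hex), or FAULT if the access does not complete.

Walk each access:
#0 VA=0x682C0F74C (r,kernel):
  L0: frame=0x1D idx=26 entry=0x20007 [P=1 RW=1 US=1 PS=0]
  L1: frame=0x20 idx=22 entry=0x22007 [P=1 RW=1 US=1 PS=0]
  L2: frame=0x22 idx=15 entry=0x24007 [P=1 RW=1 US=1 PS=0]
  ⇒ phys 0x2474C  [3 reads]
#1 VA=0x242014EC7 (w,user):
  L0: frame=0x1D idx=9 entry=0x28007 [P=1 RW=1 US=1 PS=0]
  L1: frame=0x28 idx=16 entry=0x29007 [P=1 RW=1 US=1 PS=0]
  L2: frame=0x29 idx=20 entry=0x2D005 [P=1 RW=0 US=1 PS=0]
  ⇒ fault: PROTECTION_VIOLATION  — 3 lookups
#2 VA=0x140000DEA (r,kernel):
  L0: frame=0x1D idx=5 entry=0x31087 [P=1 RW=1 US=1 PS=1]
  ⇒ phys 0x31DEA (huge @L0)  [1 reads]
#3 VA=0x703C16F85 (r,user):
  L0: frame=0x1D idx=28 entry=0x32007 [P=1 RW=1 US=1 PS=0]
  L1: frame=0x32 idx=30 entry=0x36007 [P=1 RW=1 US=1 PS=0]
  L2: frame=0x36 idx=22 entry=0x38007 [P=1 RW=1 US=1 PS=0]
  ⇒ phys 0x38F85  [3 reads]

Access #0 PA: 0x2474C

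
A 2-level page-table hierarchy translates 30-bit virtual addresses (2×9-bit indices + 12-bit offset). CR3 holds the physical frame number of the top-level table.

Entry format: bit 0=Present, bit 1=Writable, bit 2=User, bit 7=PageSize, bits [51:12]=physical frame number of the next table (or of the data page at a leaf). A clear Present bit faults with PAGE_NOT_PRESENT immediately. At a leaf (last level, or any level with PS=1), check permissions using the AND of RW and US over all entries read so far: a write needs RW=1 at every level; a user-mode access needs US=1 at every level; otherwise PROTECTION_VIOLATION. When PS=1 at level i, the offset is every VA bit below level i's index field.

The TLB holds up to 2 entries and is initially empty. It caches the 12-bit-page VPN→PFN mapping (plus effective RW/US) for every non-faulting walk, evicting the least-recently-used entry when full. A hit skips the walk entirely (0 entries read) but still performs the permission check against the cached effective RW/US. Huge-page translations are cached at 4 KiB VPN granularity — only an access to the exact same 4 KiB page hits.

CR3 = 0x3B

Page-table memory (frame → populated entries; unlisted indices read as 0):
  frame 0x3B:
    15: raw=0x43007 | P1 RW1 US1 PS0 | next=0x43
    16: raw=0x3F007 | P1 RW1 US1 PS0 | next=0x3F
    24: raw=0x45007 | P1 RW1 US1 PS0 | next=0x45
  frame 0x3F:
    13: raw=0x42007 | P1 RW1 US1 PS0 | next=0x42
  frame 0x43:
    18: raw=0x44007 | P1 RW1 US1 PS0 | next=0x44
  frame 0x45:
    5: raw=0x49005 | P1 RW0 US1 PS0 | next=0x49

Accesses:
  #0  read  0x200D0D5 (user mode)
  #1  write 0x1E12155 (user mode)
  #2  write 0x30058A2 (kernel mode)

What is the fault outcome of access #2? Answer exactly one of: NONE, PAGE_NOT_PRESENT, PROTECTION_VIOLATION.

Per-access translation:
#0 VA=0x200D0D5 (r,user):
  L0 @0x3B[16] → 0x3F007  P=1,RW=1,US=1,PS=0
  L1 @0x3F[13] → 0x42007  P=1,RW=1,US=1,PS=0
  ✓ 0x420D5  — 2 lookups
#1 VA=0x1E12155 (w,user):
  L0 @0x3B[15] → 0x43007  P=1,RW=1,US=1,PS=0
  L1 @0x43[18] → 0x44007  P=1,RW=1,US=1,PS=0
  ✓ 0x44155  — 2 lookups
#2 VA=0x30058A2 (w,kernel):
  L0 @0x3B[24] → 0x45007  P=1,RW=1,US=1,PS=0
  L1 @0x45[5] → 0x49005  P=1,RW=0,US=1,PS=0
  ✗ PROTECTION_VIOLATION  [2 reads]

Access #2 fault: PROTECTION_VIOLATION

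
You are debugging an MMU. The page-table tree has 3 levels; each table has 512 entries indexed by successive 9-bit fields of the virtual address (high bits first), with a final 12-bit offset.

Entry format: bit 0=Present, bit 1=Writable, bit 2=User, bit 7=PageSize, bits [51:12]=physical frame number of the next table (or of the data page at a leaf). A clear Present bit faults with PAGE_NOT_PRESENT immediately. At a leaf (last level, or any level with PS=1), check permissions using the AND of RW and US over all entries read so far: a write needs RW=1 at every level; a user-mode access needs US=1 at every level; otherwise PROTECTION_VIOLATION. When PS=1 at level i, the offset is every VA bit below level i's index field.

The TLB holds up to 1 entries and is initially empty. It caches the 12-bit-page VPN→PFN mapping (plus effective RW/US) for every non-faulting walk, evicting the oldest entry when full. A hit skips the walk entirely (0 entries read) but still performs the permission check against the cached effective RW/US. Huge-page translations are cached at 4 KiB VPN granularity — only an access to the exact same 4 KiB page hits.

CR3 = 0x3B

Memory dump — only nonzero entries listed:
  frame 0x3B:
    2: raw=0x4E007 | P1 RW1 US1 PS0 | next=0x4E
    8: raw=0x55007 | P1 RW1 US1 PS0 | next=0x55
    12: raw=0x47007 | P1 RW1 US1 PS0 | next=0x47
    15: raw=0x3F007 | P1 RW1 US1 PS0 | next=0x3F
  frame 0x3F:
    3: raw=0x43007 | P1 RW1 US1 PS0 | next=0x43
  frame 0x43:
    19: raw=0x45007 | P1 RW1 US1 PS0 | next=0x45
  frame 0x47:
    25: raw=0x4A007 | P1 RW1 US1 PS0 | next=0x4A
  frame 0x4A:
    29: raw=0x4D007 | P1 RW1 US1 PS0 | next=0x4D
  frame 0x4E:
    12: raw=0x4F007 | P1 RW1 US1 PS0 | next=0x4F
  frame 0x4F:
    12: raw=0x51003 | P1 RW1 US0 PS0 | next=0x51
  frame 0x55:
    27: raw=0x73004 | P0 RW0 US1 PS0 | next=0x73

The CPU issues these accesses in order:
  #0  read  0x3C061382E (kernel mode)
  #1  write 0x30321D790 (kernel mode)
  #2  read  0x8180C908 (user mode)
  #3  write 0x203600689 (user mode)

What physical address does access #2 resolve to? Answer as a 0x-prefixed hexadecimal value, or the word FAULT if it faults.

Trace:
#0 VA=0x3C061382E (r,kernel):
  L0 @0x3B[15] → 0x3F007  P=1,RW=1,US=1,PS=0
  L1 @0x3F[3] → 0x43007  P=1,RW=1,US=1,PS=0
  L2 @0x43[19] → 0x45007  P=1,RW=1,US=1,PS=0
  ⇒ phys 0x4582E  [3 reads]
#1 VA=0x30321D790 (w,kernel):
  L0 @0x3B[12] → 0x47007  P=1,RW=1,US=1,PS=0
  L1 @0x47[25] → 0x4A007  P=1,RW=1,US=1,PS=0
  L2 @0x4A[29] → 0x4D007  P=1,RW=1,US=1,PS=0
  ⇒ phys 0x4D790  [3 reads]
#2 VA=0x8180C908 (r,user):
  L0 @0x3B[2] → 0x4E007  P=1,RW=1,US=1,PS=0
  L1 @0x4E[12] → 0x4F007  P=1,RW=1,US=1,PS=0
  L2 @0x4F[12] → 0x51003  P=1,RW=1,US=0,PS=0
  ⇒ fault: PROTECTION_VIOLATION  — 3 lookups
#3 VA=0x203600689 (w,user):
  L0 @0x3B[8] → 0x55007  P=1,RW=1,US=1,PS=0
  L1 @0x55[27] → 0x73004  P=0,RW=0,US=1,PS=0
  ⇒ fault: PAGE_NOT_PRESENT  — 2 lookups

Access #2 PA: FAULT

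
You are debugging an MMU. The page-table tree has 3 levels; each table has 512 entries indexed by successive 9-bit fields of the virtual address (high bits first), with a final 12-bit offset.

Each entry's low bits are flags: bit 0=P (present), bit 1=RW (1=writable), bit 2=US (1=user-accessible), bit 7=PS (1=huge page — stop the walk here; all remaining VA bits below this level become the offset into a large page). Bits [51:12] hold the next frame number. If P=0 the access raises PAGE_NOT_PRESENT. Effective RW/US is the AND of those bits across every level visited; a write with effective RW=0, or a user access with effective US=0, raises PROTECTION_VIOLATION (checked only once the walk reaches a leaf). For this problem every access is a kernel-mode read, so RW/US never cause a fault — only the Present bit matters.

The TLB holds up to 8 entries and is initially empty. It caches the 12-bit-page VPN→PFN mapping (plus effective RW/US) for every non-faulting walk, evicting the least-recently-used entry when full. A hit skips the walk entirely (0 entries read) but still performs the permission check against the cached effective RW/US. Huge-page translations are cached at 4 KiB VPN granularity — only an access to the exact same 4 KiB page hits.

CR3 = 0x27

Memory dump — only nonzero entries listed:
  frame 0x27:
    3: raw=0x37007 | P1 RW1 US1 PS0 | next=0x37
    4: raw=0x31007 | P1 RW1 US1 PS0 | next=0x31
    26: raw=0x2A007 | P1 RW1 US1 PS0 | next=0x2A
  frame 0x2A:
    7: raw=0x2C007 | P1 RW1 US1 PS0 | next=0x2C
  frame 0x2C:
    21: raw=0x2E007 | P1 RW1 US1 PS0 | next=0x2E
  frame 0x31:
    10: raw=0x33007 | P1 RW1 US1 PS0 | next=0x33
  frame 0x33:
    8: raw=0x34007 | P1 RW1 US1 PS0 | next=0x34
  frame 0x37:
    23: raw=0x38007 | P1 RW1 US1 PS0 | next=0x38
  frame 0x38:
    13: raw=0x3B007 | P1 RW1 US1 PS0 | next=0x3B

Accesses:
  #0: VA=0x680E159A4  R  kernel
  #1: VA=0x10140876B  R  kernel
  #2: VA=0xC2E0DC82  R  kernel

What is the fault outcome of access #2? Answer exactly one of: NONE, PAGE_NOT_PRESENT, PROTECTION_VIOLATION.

Trace:
#0 VA=0x680E159A4 (r,kernel):
  L0 @0x27[26] → 0x2A007  P=1,RW=1,US=1,PS=0
  L1 @0x2A[7] → 0x2C007  P=1,RW=1,US=1,PS=0
  L2 @0x2C[21] → 0x2E007  P=1,RW=1,US=1,PS=0
  → PA=0x2E9A4  (3 entries read)
#1 VA=0x10140876B (r,kernel):
  L0 @0x27[4] → 0x31007  P=1,RW=1,US=1,PS=0
  L1 @0x31[10] → 0x33007  P=1,RW=1,US=1,PS=0
  L2 @0x33[8] → 0x34007  P=1,RW=1,US=1,PS=0
  → PA=0x3476B  (3 entries read)
#2 VA=0xC2E0DC82 (r,kernel):
  L0 @0x27[3] → 0x37007  P=1,RW=1,US=1,PS=0
  L1 @0x37[23] → 0x38007  P=1,RW=1,US=1,PS=0
  L2 @0x38[13] → 0x3B007  P=1,RW=1,US=1,PS=0
  → PA=0x3BC82  (3 entries read)

Access #2 fault: NONE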